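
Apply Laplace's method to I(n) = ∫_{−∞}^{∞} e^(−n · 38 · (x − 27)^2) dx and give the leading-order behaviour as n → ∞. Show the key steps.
I(n) = sqrt(π/(38n))

Here φ(x) = 38 · (x − 27)^2 has its unique minimum at x* = 27 with φ(x*) = 0 and φ''(x*) = 76. Laplace's method gives
  I(n) ~ e^(−n φ(x*)) · sqrt(2π / (n · φ''(x*))) = sqrt(2π / (76n)) = sqrt(π/(38n)).
This is exact: substituting u = (x − 27)·sqrt(38n) gives I(n) = (1/sqrt(38n)) ∫_{−∞}^{∞} e^(−u^2) du = sqrt(π/(38n)).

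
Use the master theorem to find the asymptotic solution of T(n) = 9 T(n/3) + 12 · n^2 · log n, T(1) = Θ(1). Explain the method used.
T(n) = Θ(n^2 · (log n)^2)

Here log_3 9 = 2 and f(n) = 12 · n^2 · log n = Θ(n^(log_3 9) · (log n)^1). This is the extended Case 2 of the master theorem (f matches the critical exponent up to log factors), giving T(n) = Θ(n^(log_3 9) · (log n)^(1+1)) = Θ(n^2 · (log n)^2).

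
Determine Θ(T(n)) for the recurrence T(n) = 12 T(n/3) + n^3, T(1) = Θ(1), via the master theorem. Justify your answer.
T(n) = Θ(n^3)

log_3 12 ≈ 2.262. f(n) = n^3 dominates n^(log_3 12) since 3 > 2.262, and the regularity condition a·f(n/b) = 12·(n/3)^3 = (12/27)·n^3 ≤ c·f(n) holds with c = 12/27 ≈ 0.444 < 1. So this is Case 3: T(n) = Θ(f(n)) = Θ(n^3).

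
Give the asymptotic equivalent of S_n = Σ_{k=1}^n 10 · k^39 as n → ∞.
S_n ~ n^40 / 4

By integral comparison (Euler-Maclaurin), Σ_{k=1}^n 10 · k^39 = 10 · ∫_0^n x^39 dx + O(n^39) = 10 · n^40/40 = n^40 / 4 + O(n^39). (Equivalently, Faulhaber's formula gives the same leading term.)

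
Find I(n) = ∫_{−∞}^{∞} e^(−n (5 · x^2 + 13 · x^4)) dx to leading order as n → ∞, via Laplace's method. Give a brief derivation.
I(n) ~ sqrt(π/(5n))

φ(x) = 5 · x^2 + 13 · x^4 has its unique global minimum at x* = 0 (since φ'(x) = 10x + 52x^3 = 0 only at x = 0 for real x with both coefficients positive, and φ → ∞ as |x| → ∞). At x* = 0, φ(0) = 0 and φ''(0) = 10. Laplace's method then gives
  I(n) ~ sqrt(2π / (n · φ''(0))) · e^(−n φ(0)) = sqrt(2π / (10n)) = sqrt(π/(5n)).
The 13 · x^4 term contributes only at subleading order (an O(1/n) relative correction).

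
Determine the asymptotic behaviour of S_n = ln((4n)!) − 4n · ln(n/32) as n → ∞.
S_n ~ 4n · (ln 128 − 1) + O(ln n)

Stirling: ln((4n)!) = 4n ln(4n) − 4n + O(ln n).
  S_n = 4n ln(4n) − 4n − 4n ln(n/32) + O(ln n)
      = 4n ln(4n) − 4n ln n + 4n ln 32 − 4n + O(ln n)
      = 4n ln 4 + 4n ln 32 − 4n + O(ln n)
      = 4n (ln 128 − 1) + O(ln n).
Numerically ln(128) − 1 ≈ 3.8520.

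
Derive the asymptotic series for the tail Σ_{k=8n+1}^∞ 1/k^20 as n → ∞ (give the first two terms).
Σ_{k>8n} 1/k^20 = 1/(19 · (8n)^19) − 1/(2 · (8n)^20) + O(1/(8n)^21)

Compare to the integral: ∫_{8n}^∞ x^(−20) dx = [−x^(−19)/19]_{8n}^∞ = 1/((20−1)·(8n)^19). The Euler-Maclaurin correction adds −f(8n)/2 = −1/(2·(8n)^20). Euler-Maclaurin then gives
  Σ_{k>8n} 1/k^20 = ∫_{8n}^∞ dx/x^20 − 1/(2·(8n)^20) + O(1/(8n)^21).
(Equivalently this is ζ(20) − Σ_{k≤8n} 1/k^20.)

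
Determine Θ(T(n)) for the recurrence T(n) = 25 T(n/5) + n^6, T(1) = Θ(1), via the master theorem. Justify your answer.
T(n) = Θ(n^6)

log_5 25 ≈ 2.000. f(n) = n^6 dominates n^(log_5 25) since 6 > 2.000, and the regularity condition a·f(n/b) = 25·(n/5)^6 = (25/15625)·n^6 ≤ c·f(n) holds with c = 25/15625 ≈ 0.0016 < 1. So this is Case 3: T(n) = Θ(f(n)) = Θ(n^6).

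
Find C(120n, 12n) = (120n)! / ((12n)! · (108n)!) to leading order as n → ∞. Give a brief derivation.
C(120n, 12n) ~ (10000000000/387420489)^(12n) · sqrt(5/(9π·12n))

Write N = 12n. Apply Stirling to each factorial:
  (10N)! ~ sqrt(2π·10N) · (10N/e)^(10N),
  N! ~ sqrt(2π N) · (N/e)^N,
  (9N)! ~ sqrt(2π·9N) · (9N/e)^(9N).
The exponential factors combine to (10N)^(10N) / (N^N · (9N)^(9N)) = 10^(10N)/9^(9N) = (10^10/9^9)^N = (10000000000/387420489)^N.
The square-root prefactors combine to sqrt(2π·10N) / (sqrt(2π N)·sqrt(2π·9N)) = sqrt(10 / (2π·9·N)) = sqrt(5/(9π·12n)).
Substituting N = 12n: C(120n, 12n) ~ (10000000000/387420489)^(12n) · sqrt(5/(9π·12n)).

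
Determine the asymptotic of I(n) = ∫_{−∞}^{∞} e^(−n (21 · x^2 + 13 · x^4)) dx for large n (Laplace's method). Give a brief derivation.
I(n) ~ sqrt(π/(21n))

φ(x) = 21 · x^2 + 13 · x^4 has its unique global minimum at x* = 0 (since φ'(x) = 42x + 52x^3 = 0 only at x = 0 for real x with both coefficients positive, and φ → ∞ as |x| → ∞). At x* = 0, φ(0) = 0 and φ''(0) = 42. Laplace's method then gives
  I(n) ~ sqrt(2π / (n · φ''(0))) · e^(−n φ(0)) = sqrt(2π / (42n)) = sqrt(π/(21n)).
The 13 · x^4 term contributes only at subleading order (an O(1/n) relative correction).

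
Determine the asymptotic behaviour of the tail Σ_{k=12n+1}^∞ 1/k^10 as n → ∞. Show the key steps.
Σ_{k>12n} 1/k^10 ~ 1/(9 · (12n)^9)

Compare to the integral: ∫_{12n}^∞ x^(−10) dx = [−x^(−9)/9]_{12n}^∞ = 1/((10−1)·(12n)^9). Euler-Maclaurin then gives
  Σ_{k>12n} 1/k^10 = ∫_{12n}^∞ dx/x^10 − 1/(2·(12n)^10) + O(1/(12n)^11).
(Equivalently this is ζ(10) − Σ_{k≤12n} 1/k^10.)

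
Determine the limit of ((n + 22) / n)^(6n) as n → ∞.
lim = e^132

Rewrite as (1 + 22/n)^(6n). By the standard limit (1 + x/n)^n → e^x, we have (1 + 22/n)^n → e^22, and raising to the 6th power gives e^132.
More precisely, ln[(1 + 22/n)^(6n)] = 6n · ln(1 + 22/n) = 6n · (22/n + O(1/n^2)) = 132 + O(1/n) → 132.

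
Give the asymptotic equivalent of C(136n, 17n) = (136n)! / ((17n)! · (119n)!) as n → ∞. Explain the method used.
C(136n, 17n) ~ (16777216/823543)^(17n) · sqrt(4/(7π·17n))

Write N = 17n. Apply Stirling to each factorial:
  (8N)! ~ sqrt(2π·8N) · (8N/e)^(8N),
  N! ~ sqrt(2π N) · (N/e)^N,
  (7N)! ~ sqrt(2π·7N) · (7N/e)^(7N).
The exponential factors combine to (8N)^(8N) / (N^N · (7N)^(7N)) = 8^(8N)/7^(7N) = (8^8/7^7)^N = (16777216/823543)^N.
The square-root prefactors combine to sqrt(2π·8N) / (sqrt(2π N)·sqrt(2π·7N)) = sqrt(8 / (2π·7·N)) = sqrt(4/(7π·17n)).
Substituting N = 17n: C(136n, 17n) ~ (16777216/823543)^(17n) · sqrt(4/(7π·17n)).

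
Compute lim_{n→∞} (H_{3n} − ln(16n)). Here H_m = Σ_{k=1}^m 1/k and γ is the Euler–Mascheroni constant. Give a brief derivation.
lim = ln(3/16) + γ

By Euler-Maclaurin, H_m = ln m + γ + O(1/m). So
  H_{3n} − ln(16n) = ln(3n) + γ − ln(16n) + O(1/n)
                       = ln(3/16) + γ + O(1/n).
Hence the limit is ln(3/16) + γ.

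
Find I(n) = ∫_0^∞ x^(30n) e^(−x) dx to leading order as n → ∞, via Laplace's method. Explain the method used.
I(n) ~ sqrt(2π·30n) · (30n/e)^(30n)

Write the integrand as exp(30n ln x − x) and set f(x) = 30n ln x − x. Then f'(x) = 30n/x − 1 = 0 at x* = 30n, and f''(x*) = −30n/x*^2 = −1/(30n). Laplace's method (interior maximum) gives
  I(n) ~ e^(f(x*)) · sqrt(2π / |f''(x*)|)
        = exp(30n ln(30n) − 30n) · sqrt(2π · 30n)
        = (30n)^(30n) e^(−30n) · sqrt(2π·30n)
        = sqrt(2π·30n) · (30n/e)^(30n).
This matches Γ(30n+1) with Stirling applied to Γ.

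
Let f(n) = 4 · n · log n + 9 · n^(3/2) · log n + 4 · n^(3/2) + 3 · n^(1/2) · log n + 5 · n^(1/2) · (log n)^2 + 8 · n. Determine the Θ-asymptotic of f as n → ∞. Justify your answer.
f(n) ∈ Θ(n^(3/2) · log n)

Compare the terms by growth order. For large n, n^a · (log n)^b dominates n^a' · (log n)^b' iff a > a', or (a = a' and b > b'). Ranking the 6 terms shows the dominant one is 9 · n^(3/2) · log n. Hence f(n) ∈ Θ(n^(3/2) · log n).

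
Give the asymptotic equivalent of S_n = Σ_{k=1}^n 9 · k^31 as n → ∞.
S_n ~ 9 · n^32 / 32

By integral comparison (Euler-Maclaurin), Σ_{k=1}^n 9 · k^31 = 9 · ∫_0^n x^31 dx + O(n^31) = 9 · n^32/32 + O(n^31). (Equivalently, Faulhaber's formula gives the same leading term.)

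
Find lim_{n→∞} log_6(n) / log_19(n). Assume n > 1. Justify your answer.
lim = ln(19) / ln(6) = log_6(19)

Change of base: log_6(n) = ln n / ln 6 and log_19(n) = ln n / ln 19. The ratio is (ln n / ln 6) · (ln 19 / ln n) = ln 19 / ln 6, a constant independent of n. So the limit is ln 19 / ln 6 = log_6(19).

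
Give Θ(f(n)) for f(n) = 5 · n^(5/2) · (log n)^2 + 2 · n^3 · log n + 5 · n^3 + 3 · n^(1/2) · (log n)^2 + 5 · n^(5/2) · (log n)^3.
f(n) ∈ Θ(n^3 · log n)

Compare the terms by growth order. For large n, n^a · (log n)^b dominates n^a' · (log n)^b' iff a > a', or (a = a' and b > b'). Ranking the 5 terms shows the dominant one is 2 · n^3 · log n. Hence f(n) ∈ Θ(n^3 · log n).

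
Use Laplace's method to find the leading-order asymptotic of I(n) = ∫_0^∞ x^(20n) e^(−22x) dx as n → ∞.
I(n) ~ (sqrt(2π·20n) / 22) · (20n/(22e))^(20n)

Write the integrand as exp(20n ln x − 22x) and set f(x) = 20n ln x − 22x. Then f'(x) = 20n/x − 22 = 0 at x* = 20n/22, and f''(x*) = −20n/x*^2 = −22^2/(20n). Laplace's method (interior maximum) gives
  I(n) ~ e^(f(x*)) · sqrt(2π / |f''(x*)|)
        = exp(20n ln(20n/22) − 20n) · sqrt(2π · 20n / 22^2)
        = (20n/22)^(20n) e^(−20n) · sqrt(2π·20n) / 22
        = (sqrt(2π·20n) / 22) · (20n/(22e))^(20n).
This matches Γ(20n+1)/22^(20n+1) with Stirling applied to Γ.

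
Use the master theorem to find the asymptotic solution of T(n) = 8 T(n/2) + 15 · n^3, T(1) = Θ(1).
T(n) = Θ(n^3 log n)

log_2 8 = 3, and f(n) = 15 · n^3 = Θ(n^(log_2 8)). This is Case 2 of the master theorem: T(n) = Θ(f(n) · log n) = Θ(n^3 log n).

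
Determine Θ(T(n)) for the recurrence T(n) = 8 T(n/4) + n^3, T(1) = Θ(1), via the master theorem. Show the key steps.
T(n) = Θ(n^3)

log_4 8 ≈ 1.500. f(n) = n^3 dominates n^(log_4 8) since 3 > 1.500, and the regularity condition a·f(n/b) = 8·(n/4)^3 = (8/64)·n^3 ≤ c·f(n) holds with c = 8/64 ≈ 0.125 < 1. So this is Case 3: T(n) = Θ(f(n)) = Θ(n^3).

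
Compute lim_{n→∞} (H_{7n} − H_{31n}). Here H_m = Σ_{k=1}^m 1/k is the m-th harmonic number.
lim = ln(7/31)

Euler-Maclaurin gives H_m = ln m + γ + 1/(2m) + O(1/m^2). The γ and O(1/m) terms cancel in the difference:
  H_{7n} − H_{31n} = ln(7n) − ln(31n) + O(1/n) = ln(7/31) + O(1/n).
Hence the limit is ln(7/31).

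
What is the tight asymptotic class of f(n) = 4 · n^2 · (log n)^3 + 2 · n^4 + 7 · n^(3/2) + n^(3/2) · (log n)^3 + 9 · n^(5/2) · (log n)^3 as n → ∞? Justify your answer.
f(n) ∈ Θ(n^4)

Compare the terms by growth order. For large n, n^a · (log n)^b dominates n^a' · (log n)^b' iff a > a', or (a = a' and b > b'). Ranking the 5 terms shows the dominant one is 2 · n^4. Hence f(n) ∈ Θ(n^4).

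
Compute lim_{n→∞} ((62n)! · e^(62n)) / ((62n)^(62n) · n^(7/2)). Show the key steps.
lim = 0

Stirling: (62n)! ~ sqrt(2π·62n) · (62n/e)^(62n). Hence
  (62n)! · e^(62n) / (62n)^(62n) ~ sqrt(2π·62n).
Dividing by n^(7/2): sqrt(2π·62n) / n^(7/2) = sqrt(2π·62) · n^((1−7)/2), so the expression behaves like sqrt(2π·62) · n^((1−7)/2) → 0.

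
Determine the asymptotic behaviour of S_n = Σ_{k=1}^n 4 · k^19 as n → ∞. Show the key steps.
S_n ~ n^20 / 5

By integral comparison (Euler-Maclaurin), Σ_{k=1}^n 4 · k^19 = 4 · ∫_0^n x^19 dx + O(n^19) = 4 · n^20/20 = n^20 / 5 + O(n^19). (Equivalently, Faulhaber's formula gives the same leading term.)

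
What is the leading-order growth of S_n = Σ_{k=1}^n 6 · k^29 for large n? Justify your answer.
S_n ~ n^30 / 5

By integral comparison (Euler-Maclaurin), Σ_{k=1}^n 6 · k^29 = 6 · ∫_0^n x^29 dx + O(n^29) = 6 · n^30/30 = n^30 / 5 + O(n^29). (Equivalently, Faulhaber's formula gives the same leading term.)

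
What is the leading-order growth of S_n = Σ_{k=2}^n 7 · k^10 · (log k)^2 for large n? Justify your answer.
S_n ~ 7 · n^11 · (log n)^2 / 11

By integral comparison, S_n = ∫_1^n 7 · x^10 · (log x)^2 dx + O(n^10 · (log n)^2). For the integral, the leading term of ∫_1^n x^10 (log x)^2 dx is n^11/11 · (log n)^2 (by repeated integration by parts; each step lowers the log-exponent and produces a relatively O(1/log n) correction). Hence S_n ~ 7 · n^11 · (log n)^2 / 11.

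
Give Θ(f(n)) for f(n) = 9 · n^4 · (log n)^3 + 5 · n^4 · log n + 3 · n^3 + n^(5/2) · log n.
f(n) ∈ Θ(n^4 · (log n)^3)

Compare the terms by growth order. For large n, n^a · (log n)^b dominates n^a' · (log n)^b' iff a > a', or (a = a' and b > b'). Ranking the 4 terms shows the dominant one is 9 · n^4 · (log n)^3. Hence f(n) ∈ Θ(n^4 · (log n)^3).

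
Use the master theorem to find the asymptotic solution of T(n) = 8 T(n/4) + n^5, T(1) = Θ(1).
T(n) = Θ(n^5)

log_4 8 ≈ 1.500. f(n) = n^5 dominates n^(log_4 8) since 5 > 1.500, and the regularity condition a·f(n/b) = 8·(n/4)^5 = (8/1024)·n^5 ≤ c·f(n) holds with c = 8/1024 ≈ 0.00781 < 1. So this is Case 3: T(n) = Θ(f(n)) = Θ(n^5).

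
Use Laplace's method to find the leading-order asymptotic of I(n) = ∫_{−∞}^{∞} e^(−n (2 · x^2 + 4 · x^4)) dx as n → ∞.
I(n) ~ sqrt(π/(2n))

φ(x) = 2 · x^2 + 4 · x^4 has its unique global minimum at x* = 0 (since φ'(x) = 4x + 16x^3 = 0 only at x = 0 for real x with both coefficients positive, and φ → ∞ as |x| → ∞). At x* = 0, φ(0) = 0 and φ''(0) = 4. Laplace's method then gives
  I(n) ~ sqrt(2π / (n · φ''(0))) · e^(−n φ(0)) = sqrt(2π / (4n)) = sqrt(π/(2n)).
The 4 · x^4 term contributes only at subleading order (an O(1/n) relative correction).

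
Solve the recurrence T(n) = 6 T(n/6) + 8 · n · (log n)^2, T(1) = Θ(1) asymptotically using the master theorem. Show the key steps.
T(n) = Θ(n · (log n)^3)

Here log_6 6 = 1 and f(n) = 8 · n · (log n)^2 = Θ(n^(log_6 6) · (log n)^2). This is the extended Case 2 of the master theorem (f matches the critical exponent up to log factors), giving T(n) = Θ(n^(log_6 6) · (log n)^(2+1)) = Θ(n · (log n)^3).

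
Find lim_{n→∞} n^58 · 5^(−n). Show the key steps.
lim = 0

Exponentials with base > 1 dominate every fixed polynomial: for any fixed c, n^c / 5^n → 0 as n → ∞ (e.g. by the ratio test, or by writing 5^n = e^(n ln 5) and noting e^(n ln 5) / n^c → ∞). Hence n^58 · 5^(−n) = n^58 / 5^n → 0.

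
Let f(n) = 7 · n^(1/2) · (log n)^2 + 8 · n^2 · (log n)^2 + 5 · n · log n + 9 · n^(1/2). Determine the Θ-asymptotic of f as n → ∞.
f(n) ∈ Θ(n^2 · (log n)^2)

Compare the terms by growth order. For large n, n^a · (log n)^b dominates n^a' · (log n)^b' iff a > a', or (a = a' and b > b'). Ranking the 4 terms shows the dominant one is 8 · n^2 · (log n)^2. Hence f(n) ∈ Θ(n^2 · (log n)^2).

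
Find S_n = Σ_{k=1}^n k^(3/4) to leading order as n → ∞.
S_n ~ (4/7) · n^(7/4)

Integral comparison: Σ_{k=1}^n k^(3/4) = ∫_0^n x^(3/4) dx + O(n^(3/4)). The integral is n^(1 + 3/4) / (1 + 3/4) = n^((3+4)/4) / ((3+4)/4) = (4/7) · n^(7/4).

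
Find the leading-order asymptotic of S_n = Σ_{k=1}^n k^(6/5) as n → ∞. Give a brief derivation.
S_n ~ (5/11) · n^(11/5)

Integral comparison: Σ_{k=1}^n k^(6/5) = ∫_0^n x^(6/5) dx + O(n^(6/5)). The integral is n^(1 + 6/5) / (1 + 6/5) = n^((6+5)/5) / ((6+5)/5) = (5/11) · n^(11/5).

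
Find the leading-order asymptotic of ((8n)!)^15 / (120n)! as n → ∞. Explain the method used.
((8n)!)^15/(120n)! ~ ((2π·8n)^(14/2) / sqrt(15)) · 15^(−15·8n)  →  0

Write N = 8n. Stirling: N! ~ sqrt(2π N)(N/e)^N and (15N)! ~ sqrt(2π·15N)·(15N/e)^(15N).
  (N!)^15/(15N)! ~ (2π N)^(15/2) (N/e)^(15N) / [sqrt(2π·15N) (15N/e)^(15N)]
     = (2π N)^(15/2) / sqrt(2π·15N) · (N/(15N))^(15N)
     = (2π N)^((15−1)/2) / sqrt(15) · 15^(−15N).
Since 15^15 > 1, the factor 15^(−15N) decays exponentially, so the ratio → 0. Substituting N = 8n gives the stated form.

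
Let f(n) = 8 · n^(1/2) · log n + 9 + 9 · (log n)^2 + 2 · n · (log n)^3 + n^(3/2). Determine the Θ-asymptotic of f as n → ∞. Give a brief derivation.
f(n) ∈ Θ(n^(3/2))

Compare the terms by growth order. For large n, n^a · (log n)^b dominates n^a' · (log n)^b' iff a > a', or (a = a' and b > b'). Ranking the 5 terms shows the dominant one is n^(3/2). Hence f(n) ∈ Θ(n^(3/2)).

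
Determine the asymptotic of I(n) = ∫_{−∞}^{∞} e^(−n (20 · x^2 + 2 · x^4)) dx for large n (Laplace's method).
I(n) ~ sqrt(π/(20n))

φ(x) = 20 · x^2 + 2 · x^4 has its unique global minimum at x* = 0 (since φ'(x) = 40x + 8x^3 = 0 only at x = 0 for real x with both coefficients positive, and φ → ∞ as |x| → ∞). At x* = 0, φ(0) = 0 and φ''(0) = 40. Laplace's method then gives
  I(n) ~ sqrt(2π / (n · φ''(0))) · e^(−n φ(0)) = sqrt(2π / (40n)) = sqrt(π/(20n)).
The 2 · x^4 term contributes only at subleading order (an O(1/n) relative correction).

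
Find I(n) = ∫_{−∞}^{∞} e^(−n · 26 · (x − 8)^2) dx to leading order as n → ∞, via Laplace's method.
I(n) = sqrt(π/(26n))

Here φ(x) = 26 · (x − 8)^2 has its unique minimum at x* = 8 with φ(x*) = 0 and φ''(x*) = 52. Laplace's method gives
  I(n) ~ e^(−n φ(x*)) · sqrt(2π / (n · φ''(x*))) = sqrt(2π / (52n)) = sqrt(π/(26n)).
This is exact: substituting u = (x − 8)·sqrt(26n) gives I(n) = (1/sqrt(26n)) ∫_{−∞}^{∞} e^(−u^2) du = sqrt(π/(26n)).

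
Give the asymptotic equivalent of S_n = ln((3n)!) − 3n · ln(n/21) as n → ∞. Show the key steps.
S_n ~ 3n · (ln 63 − 1) + O(ln n)

Stirling: ln((3n)!) = 3n ln(3n) − 3n + O(ln n).
  S_n = 3n ln(3n) − 3n − 3n ln(n/21) + O(ln n)
      = 3n ln(3n) − 3n ln n + 3n ln 21 − 3n + O(ln n)
      = 3n ln 3 + 3n ln 21 − 3n + O(ln n)
      = 3n (ln 63 − 1) + O(ln n).
Numerically ln(63) − 1 ≈ 3.1431.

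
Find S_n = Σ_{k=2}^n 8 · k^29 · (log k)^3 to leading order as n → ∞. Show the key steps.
S_n ~ 4 · n^30 · (log n)^3 / 15

By integral comparison, S_n = ∫_1^n 8 · x^29 · (log x)^3 dx + O(n^29 · (log n)^3). For the integral, the leading term of ∫_1^n x^29 (log x)^3 dx is n^30/30 · (log n)^3 (by repeated integration by parts; each step lowers the log-exponent and produces a relatively O(1/log n) correction). Hence S_n ~ 4 · n^30 · (log n)^3 / 15.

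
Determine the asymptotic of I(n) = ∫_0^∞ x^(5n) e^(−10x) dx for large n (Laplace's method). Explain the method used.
I(n) ~ (sqrt(2π·5n) / 10) · (5n/(10e))^(5n)

Write the integrand as exp(5n ln x − 10x) and set f(x) = 5n ln x − 10x. Then f'(x) = 5n/x − 10 = 0 at x* = 5n/10, and f''(x*) = −5n/x*^2 = −10^2/(5n). Laplace's method (interior maximum) gives
  I(n) ~ e^(f(x*)) · sqrt(2π / |f''(x*)|)
        = exp(5n ln(5n/10) − 5n) · sqrt(2π · 5n / 10^2)
        = (5n/10)^(5n) e^(−5n) · sqrt(2π·5n) / 10
        = (sqrt(2π·5n) / 10) · (5n/(10e))^(5n).
This matches Γ(5n+1)/10^(5n+1) with Stirling applied to Γ.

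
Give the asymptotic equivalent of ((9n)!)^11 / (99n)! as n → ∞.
((9n)!)^11/(99n)! ~ ((2π·9n)^(10/2) / sqrt(11)) · 11^(−11·9n)  →  0

Write N = 9n. Stirling: N! ~ sqrt(2π N)(N/e)^N and (11N)! ~ sqrt(2π·11N)·(11N/e)^(11N).
  (N!)^11/(11N)! ~ (2π N)^(11/2) (N/e)^(11N) / [sqrt(2π·11N) (11N/e)^(11N)]
     = (2π N)^(11/2) / sqrt(2π·11N) · (N/(11N))^(11N)
     = (2π N)^((11−1)/2) / sqrt(11) · 11^(−11N).
Since 11^11 > 1, the factor 11^(−11N) decays exponentially, so the ratio → 0. Substituting N = 9n gives the stated form.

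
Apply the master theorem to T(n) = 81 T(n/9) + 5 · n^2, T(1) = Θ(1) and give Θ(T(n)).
T(n) = Θ(n^2 log n)

log_9 81 = 2, and f(n) = 5 · n^2 = Θ(n^(log_9 81)). This is Case 2 of the master theorem: T(n) = Θ(f(n) · log n) = Θ(n^2 log n).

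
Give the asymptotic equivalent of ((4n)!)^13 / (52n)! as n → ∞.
((4n)!)^13/(52n)! ~ ((2π·4n)^(12/2) / sqrt(13)) · 13^(−13·4n)  →  0

Write N = 4n. Stirling: N! ~ sqrt(2π N)(N/e)^N and (13N)! ~ sqrt(2π·13N)·(13N/e)^(13N).
  (N!)^13/(13N)! ~ (2π N)^(13/2) (N/e)^(13N) / [sqrt(2π·13N) (13N/e)^(13N)]
     = (2π N)^(13/2) / sqrt(2π·13N) · (N/(13N))^(13N)
     = (2π N)^((13−1)/2) / sqrt(13) · 13^(−13N).
Since 13^13 > 1, the factor 13^(−13N) decays exponentially, so the ratio → 0. Substituting N = 4n gives the stated form.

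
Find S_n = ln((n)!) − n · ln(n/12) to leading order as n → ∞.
S_n ~ n · (ln 12 − 1) + O(ln n)

Stirling: ln((n)!) = n ln(n) − n + O(ln n).
  S_n = n ln(n) − n − n ln(n/12) + O(ln n)
      = n ln(n) − n ln n + n ln 12 − n + O(ln n)
      = n ln 12 − n + O(ln n)
      = n (ln 12 − 1) + O(ln n).
Numerically ln(12) − 1 ≈ 1.4849.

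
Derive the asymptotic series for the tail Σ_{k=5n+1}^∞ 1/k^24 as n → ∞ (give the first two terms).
Σ_{k>5n} 1/k^24 = 1/(23 · (5n)^23) − 1/(2 · (5n)^24) + O(1/(5n)^25)

Compare to the integral: ∫_{5n}^∞ x^(−24) dx = [−x^(−23)/23]_{5n}^∞ = 1/((24−1)·(5n)^23). The Euler-Maclaurin correction adds −f(5n)/2 = −1/(2·(5n)^24). Euler-Maclaurin then gives
  Σ_{k>5n} 1/k^24 = ∫_{5n}^∞ dx/x^24 − 1/(2·(5n)^24) + O(1/(5n)^25).
(Equivalently this is ζ(24) − Σ_{k≤5n} 1/k^24.)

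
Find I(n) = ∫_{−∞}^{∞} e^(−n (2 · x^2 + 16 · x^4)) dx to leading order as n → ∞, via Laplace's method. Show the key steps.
I(n) ~ sqrt(π/(2n))

φ(x) = 2 · x^2 + 16 · x^4 has its unique global minimum at x* = 0 (since φ'(x) = 4x + 64x^3 = 0 only at x = 0 for real x with both coefficients positive, and φ → ∞ as |x| → ∞). At x* = 0, φ(0) = 0 and φ''(0) = 4. Laplace's method then gives
  I(n) ~ sqrt(2π / (n · φ''(0))) · e^(−n φ(0)) = sqrt(2π / (4n)) = sqrt(π/(2n)).
The 16 · x^4 term contributes only at subleading order (an O(1/n) relative correction).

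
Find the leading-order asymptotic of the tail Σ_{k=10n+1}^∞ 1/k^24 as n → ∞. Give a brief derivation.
Σ_{k>10n} 1/k^24 ~ 1/(23 · (10n)^23)

Compare to the integral: ∫_{10n}^∞ x^(−24) dx = [−x^(−23)/23]_{10n}^∞ = 1/((24−1)·(10n)^23). Euler-Maclaurin then gives
  Σ_{k>10n} 1/k^24 = ∫_{10n}^∞ dx/x^24 − 1/(2·(10n)^24) + O(1/(10n)^25).
(Equivalently this is ζ(24) − Σ_{k≤10n} 1/k^24.)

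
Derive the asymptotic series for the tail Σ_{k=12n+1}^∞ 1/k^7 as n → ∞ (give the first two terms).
Σ_{k>12n} 1/k^7 = 1/(6 · (12n)^6) − 1/(2 · (12n)^7) + O(1/(12n)^8)

Compare to the integral: ∫_{12n}^∞ x^(−7) dx = [−x^(−6)/6]_{12n}^∞ = 1/((7−1)·(12n)^6). The Euler-Maclaurin correction adds −f(12n)/2 = −1/(2·(12n)^7). Euler-Maclaurin then gives
  Σ_{k>12n} 1/k^7 = ∫_{12n}^∞ dx/x^7 − 1/(2·(12n)^7) + O(1/(12n)^8).
(Equivalently this is ζ(7) − Σ_{k≤12n} 1/k^7.)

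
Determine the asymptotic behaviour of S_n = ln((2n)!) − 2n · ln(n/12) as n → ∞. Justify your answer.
S_n ~ 2n · (ln 24 − 1) + O(ln n)

Stirling: ln((2n)!) = 2n ln(2n) − 2n + O(ln n).
  S_n = 2n ln(2n) − 2n − 2n ln(n/12) + O(ln n)
      = 2n ln(2n) − 2n ln n + 2n ln 12 − 2n + O(ln n)
      = 2n ln 2 + 2n ln 12 − 2n + O(ln n)
      = 2n (ln 24 − 1) + O(ln n).
Numerically ln(24) − 1 ≈ 2.1781.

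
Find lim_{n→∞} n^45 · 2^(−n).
lim = 0

Exponentials with base > 1 dominate every fixed polynomial: for any fixed c, n^c / 2^n → 0 as n → ∞ (e.g. by the ratio test, or by writing 2^n = e^(n ln 2) and noting e^(n ln 2) / n^c → ∞). Hence n^45 · 2^(−n) = n^45 / 2^n → 0.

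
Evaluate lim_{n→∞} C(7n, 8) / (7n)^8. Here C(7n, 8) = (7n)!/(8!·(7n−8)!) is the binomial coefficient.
lim = 1/8! = 1/40320

With N = 7n → ∞: C(N, 8) / N^8 = [N(N−1)…(N−7)] / (8! · N^8) = (1/8!) · 1 · (1 − 1/(7n)) · … · (1 − 7/(7n)). Each factor → 1 as N → ∞, so the limit is 1/8! = 1/40320.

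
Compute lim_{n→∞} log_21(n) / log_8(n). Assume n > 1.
lim = ln(8) / ln(21) = log_21(8)

Change of base: log_21(n) = ln n / ln 21 and log_8(n) = ln n / ln 8. The ratio is (ln n / ln 21) · (ln 8 / ln n) = ln 8 / ln 21, a constant independent of n. So the limit is ln 8 / ln 21 = log_21(8).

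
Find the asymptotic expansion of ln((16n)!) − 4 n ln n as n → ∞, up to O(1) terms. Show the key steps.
ln((16n)!) − 4 n ln n = 12 n ln n + 16(ln 16 − 1) n + (1/2) ln(2π·16n) + O(1/n)

Stirling: ln((16n)!) = 16n ln(16n) − 16n + (1/2) ln(2π·16n) + O(1/n).
Expand 16n ln(16n) = 16n (ln n + ln 16) = 16n ln n + 16n ln 16.
Subtract 4n ln n: leading term is (16 − 4) n ln n = 12 n ln n. The next term is 16n ln 16 − 16n = 16(ln 16 − 1) n. Then the (1/2) ln(2π·16n) correction.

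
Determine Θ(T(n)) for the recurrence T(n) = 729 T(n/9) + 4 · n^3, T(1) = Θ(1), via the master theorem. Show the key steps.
T(n) = Θ(n^3 log n)

log_9 729 = 3, and f(n) = 4 · n^3 = Θ(n^(log_9 729)). This is Case 2 of the master theorem: T(n) = Θ(f(n) · log n) = Θ(n^3 log n).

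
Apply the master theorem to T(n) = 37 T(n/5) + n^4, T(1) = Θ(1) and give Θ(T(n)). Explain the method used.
T(n) = Θ(n^4)

log_5 37 ≈ 2.244. f(n) = n^4 dominates n^(log_5 37) since 4 > 2.244, and the regularity condition a·f(n/b) = 37·(n/5)^4 = (37/625)·n^4 ≤ c·f(n) holds with c = 37/625 ≈ 0.0592 < 1. So this is Case 3: T(n) = Θ(f(n)) = Θ(n^4).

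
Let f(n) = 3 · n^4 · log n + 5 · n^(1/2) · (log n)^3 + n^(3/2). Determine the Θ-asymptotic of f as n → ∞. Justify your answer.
f(n) ∈ Θ(n^4 · log n)

Compare the terms by growth order. For large n, n^a · (log n)^b dominates n^a' · (log n)^b' iff a > a', or (a = a' and b > b'). Ranking the 3 terms shows the dominant one is 3 · n^4 · log n. Hence f(n) ∈ Θ(n^4 · log n).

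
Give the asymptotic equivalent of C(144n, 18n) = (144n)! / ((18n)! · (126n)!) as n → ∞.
C(144n, 18n) ~ (16777216/823543)^(18n) · sqrt(4/(7π·18n))

Write N = 18n. Apply Stirling to each factorial:
  (8N)! ~ sqrt(2π·8N) · (8N/e)^(8N),
  N! ~ sqrt(2π N) · (N/e)^N,
  (7N)! ~ sqrt(2π·7N) · (7N/e)^(7N).
The exponential factors combine to (8N)^(8N) / (N^N · (7N)^(7N)) = 8^(8N)/7^(7N) = (8^8/7^7)^N = (16777216/823543)^N.
The square-root prefactors combine to sqrt(2π·8N) / (sqrt(2π N)·sqrt(2π·7N)) = sqrt(8 / (2π·7·N)) = sqrt(4/(7π·18n)).
Substituting N = 18n: C(144n, 18n) ~ (16777216/823543)^(18n) · sqrt(4/(7π·18n)).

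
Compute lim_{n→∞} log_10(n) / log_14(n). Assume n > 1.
lim = ln(14) / ln(10) = log_10(14)

Change of base: log_10(n) = ln n / ln 10 and log_14(n) = ln n / ln 14. The ratio is (ln n / ln 10) · (ln 14 / ln n) = ln 14 / ln 10, a constant independent of n. So the limit is ln 14 / ln 10 = log_10(14).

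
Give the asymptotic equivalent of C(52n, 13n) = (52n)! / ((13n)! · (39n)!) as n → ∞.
C(52n, 13n) ~ (256/27)^(13n) · sqrt(2/(3π·13n))

Write N = 13n. Apply Stirling to each factorial:
  (4N)! ~ sqrt(2π·4N) · (4N/e)^(4N),
  N! ~ sqrt(2π N) · (N/e)^N,
  (3N)! ~ sqrt(2π·3N) · (3N/e)^(3N).
The exponential factors combine to (4N)^(4N) / (N^N · (3N)^(3N)) = 4^(4N)/3^(3N) = (4^4/3^3)^N = (256/27)^N.
The square-root prefactors combine to sqrt(2π·4N) / (sqrt(2π N)·sqrt(2π·3N)) = sqrt(4 / (2π·3·N)) = sqrt(2/(3π·13n)).
Substituting N = 13n: C(52n, 13n) ~ (256/27)^(13n) · sqrt(2/(3π·13n)).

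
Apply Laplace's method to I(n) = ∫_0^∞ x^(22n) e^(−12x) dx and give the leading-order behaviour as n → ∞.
I(n) ~ (sqrt(2π·22n) / 12) · (22n/(12e))^(22n)

Write the integrand as exp(22n ln x − 12x) and set f(x) = 22n ln x − 12x. Then f'(x) = 22n/x − 12 = 0 at x* = 22n/12, and f''(x*) = −22n/x*^2 = −12^2/(22n). Laplace's method (interior maximum) gives
  I(n) ~ e^(f(x*)) · sqrt(2π / |f''(x*)|)
        = exp(22n ln(22n/12) − 22n) · sqrt(2π · 22n / 12^2)
        = (22n/12)^(22n) e^(−22n) · sqrt(2π·22n) / 12
        = (sqrt(2π·22n) / 12) · (22n/(12e))^(22n).
This matches Γ(22n+1)/12^(22n+1) with Stirling applied to Γ.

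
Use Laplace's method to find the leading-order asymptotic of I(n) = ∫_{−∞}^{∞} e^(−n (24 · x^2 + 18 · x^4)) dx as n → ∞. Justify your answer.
I(n) ~ sqrt(π/(24n))

φ(x) = 24 · x^2 + 18 · x^4 has its unique global minimum at x* = 0 (since φ'(x) = 48x + 72x^3 = 0 only at x = 0 for real x with both coefficients positive, and φ → ∞ as |x| → ∞). At x* = 0, φ(0) = 0 and φ''(0) = 48. Laplace's method then gives
  I(n) ~ sqrt(2π / (n · φ''(0))) · e^(−n φ(0)) = sqrt(2π / (48n)) = sqrt(π/(24n)).
The 18 · x^4 term contributes only at subleading order (an O(1/n) relative correction).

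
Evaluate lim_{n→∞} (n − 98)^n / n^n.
lim = e^(−98)

Rewrite as (1 − 98/n)^(n). By the standard limit (1 + x/n)^n → e^x, we have (1 − 98/n)^n → e^(−98), and raising to the 1st power gives e^(−98).
More precisely, ln[(1 − 98/n)^(n)] = n · ln(1 − 98/n) = n · (-98/n + O(1/n^2)) = -98 + O(1/n) → -98.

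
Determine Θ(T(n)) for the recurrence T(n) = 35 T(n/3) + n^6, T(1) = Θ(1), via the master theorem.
T(n) = Θ(n^6)

log_3 35 ≈ 3.236. f(n) = n^6 dominates n^(log_3 35) since 6 > 3.236, and the regularity condition a·f(n/b) = 35·(n/3)^6 = (35/729)·n^6 ≤ c·f(n) holds with c = 35/729 ≈ 0.048 < 1. So this is Case 3: T(n) = Θ(f(n)) = Θ(n^6).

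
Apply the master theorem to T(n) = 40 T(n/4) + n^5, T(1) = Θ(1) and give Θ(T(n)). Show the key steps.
T(n) = Θ(n^5)

log_4 40 ≈ 2.661. f(n) = n^5 dominates n^(log_4 40) since 5 > 2.661, and the regularity condition a·f(n/b) = 40·(n/4)^5 = (40/1024)·n^5 ≤ c·f(n) holds with c = 40/1024 ≈ 0.0391 < 1. So this is Case 3: T(n) = Θ(f(n)) = Θ(n^5).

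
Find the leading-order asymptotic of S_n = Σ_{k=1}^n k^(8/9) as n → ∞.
S_n ~ (9/17) · n^(17/9)

Integral comparison: Σ_{k=1}^n k^(8/9) = ∫_0^n x^(8/9) dx + O(n^(8/9)). The integral is n^(1 + 8/9) / (1 + 8/9) = n^((8+9)/9) / ((8+9)/9) = (9/17) · n^(17/9).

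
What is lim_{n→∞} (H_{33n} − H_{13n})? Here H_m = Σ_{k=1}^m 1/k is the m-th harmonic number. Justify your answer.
lim = ln(33/13)

Euler-Maclaurin gives H_m = ln m + γ + 1/(2m) + O(1/m^2). The γ and O(1/m) terms cancel in the difference:
  H_{33n} − H_{13n} = ln(33n) − ln(13n) + O(1/n) = ln(33/13) + O(1/n).
Hence the limit is ln(33/13).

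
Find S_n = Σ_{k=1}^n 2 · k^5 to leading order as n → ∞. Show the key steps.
S_n ~ n^6 / 3

By integral comparison (Euler-Maclaurin), Σ_{k=1}^n 2 · k^5 = 2 · ∫_0^n x^5 dx + O(n^5) = 2 · n^6/6 = n^6 / 3 + O(n^5). (Equivalently, Faulhaber's formula gives the same leading term.)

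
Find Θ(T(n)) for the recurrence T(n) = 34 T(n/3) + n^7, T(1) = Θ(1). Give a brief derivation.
T(n) = Θ(n^7)

log_3 34 ≈ 3.210. f(n) = n^7 dominates n^(log_3 34) since 7 > 3.210, and the regularity condition a·f(n/b) = 34·(n/3)^7 = (34/2187)·n^7 ≤ c·f(n) holds with c = 34/2187 ≈ 0.0155 < 1. So this is Case 3: T(n) = Θ(f(n)) = Θ(n^7).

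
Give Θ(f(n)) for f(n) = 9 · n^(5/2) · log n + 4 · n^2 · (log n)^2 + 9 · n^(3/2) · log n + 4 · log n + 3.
f(n) ∈ Θ(n^(5/2) · log n)

Compare the terms by growth order. For large n, n^a · (log n)^b dominates n^a' · (log n)^b' iff a > a', or (a = a' and b > b'). Ranking the 5 terms shows the dominant one is 9 · n^(5/2) · log n. Hence f(n) ∈ Θ(n^(5/2) · log n).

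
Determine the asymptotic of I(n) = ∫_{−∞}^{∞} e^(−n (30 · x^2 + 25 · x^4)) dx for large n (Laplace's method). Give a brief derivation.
I(n) ~ sqrt(π/(30n))

φ(x) = 30 · x^2 + 25 · x^4 has its unique global minimum at x* = 0 (since φ'(x) = 60x + 100x^3 = 0 only at x = 0 for real x with both coefficients positive, and φ → ∞ as |x| → ∞). At x* = 0, φ(0) = 0 and φ''(0) = 60. Laplace's method then gives
  I(n) ~ sqrt(2π / (n · φ''(0))) · e^(−n φ(0)) = sqrt(2π / (60n)) = sqrt(π/(30n)).
The 25 · x^4 term contributes only at subleading order (an O(1/n) relative correction).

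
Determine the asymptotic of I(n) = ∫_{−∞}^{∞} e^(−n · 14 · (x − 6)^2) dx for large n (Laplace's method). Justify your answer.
I(n) = sqrt(π/(14n))

Here φ(x) = 14 · (x − 6)^2 has its unique minimum at x* = 6 with φ(x*) = 0 and φ''(x*) = 28. Laplace's method gives
  I(n) ~ e^(−n φ(x*)) · sqrt(2π / (n · φ''(x*))) = sqrt(2π / (28n)) = sqrt(π/(14n)).
This is exact: substituting u = (x − 6)·sqrt(14n) gives I(n) = (1/sqrt(14n)) ∫_{−∞}^{∞} e^(−u^2) du = sqrt(π/(14n)).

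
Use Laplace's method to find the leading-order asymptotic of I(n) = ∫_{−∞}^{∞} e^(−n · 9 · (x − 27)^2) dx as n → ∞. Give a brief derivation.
I(n) = sqrt(π/(9n))

Here φ(x) = 9 · (x − 27)^2 has its unique minimum at x* = 27 with φ(x*) = 0 and φ''(x*) = 18. Laplace's method gives
  I(n) ~ e^(−n φ(x*)) · sqrt(2π / (n · φ''(x*))) = sqrt(2π / (18n)) = sqrt(π/(9n)).
This is exact: substituting u = (x − 27)·sqrt(9n) gives I(n) = (1/sqrt(9n)) ∫_{−∞}^{∞} e^(−u^2) du = sqrt(π/(9n)).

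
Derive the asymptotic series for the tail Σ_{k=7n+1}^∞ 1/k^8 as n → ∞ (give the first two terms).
Σ_{k>7n} 1/k^8 = 1/(7 · (7n)^7) − 1/(2 · (7n)^8) + O(1/(7n)^9)

Compare to the integral: ∫_{7n}^∞ x^(−8) dx = [−x^(−7)/7]_{7n}^∞ = 1/((8−1)·(7n)^7). The Euler-Maclaurin correction adds −f(7n)/2 = −1/(2·(7n)^8). Euler-Maclaurin then gives
  Σ_{k>7n} 1/k^8 = ∫_{7n}^∞ dx/x^8 − 1/(2·(7n)^8) + O(1/(7n)^9).
(Equivalently this is ζ(8) − Σ_{k≤7n} 1/k^8.)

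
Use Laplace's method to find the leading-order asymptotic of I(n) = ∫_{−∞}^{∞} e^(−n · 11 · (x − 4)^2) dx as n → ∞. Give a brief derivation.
I(n) = sqrt(π/(11n))

Here φ(x) = 11 · (x − 4)^2 has its unique minimum at x* = 4 with φ(x*) = 0 and φ''(x*) = 22. Laplace's method gives
  I(n) ~ e^(−n φ(x*)) · sqrt(2π / (n · φ''(x*))) = sqrt(2π / (22n)) = sqrt(π/(11n)).
This is exact: substituting u = (x − 4)·sqrt(11n) gives I(n) = (1/sqrt(11n)) ∫_{−∞}^{∞} e^(−u^2) du = sqrt(π/(11n)).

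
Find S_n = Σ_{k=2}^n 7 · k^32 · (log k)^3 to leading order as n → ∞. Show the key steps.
S_n ~ 7 · n^33 · (log n)^3 / 33

By integral comparison, S_n = ∫_1^n 7 · x^32 · (log x)^3 dx + O(n^32 · (log n)^3). For the integral, the leading term of ∫_1^n x^32 (log x)^3 dx is n^33/33 · (log n)^3 (by repeated integration by parts; each step lowers the log-exponent and produces a relatively O(1/log n) correction). Hence S_n ~ 7 · n^33 · (log n)^3 / 33.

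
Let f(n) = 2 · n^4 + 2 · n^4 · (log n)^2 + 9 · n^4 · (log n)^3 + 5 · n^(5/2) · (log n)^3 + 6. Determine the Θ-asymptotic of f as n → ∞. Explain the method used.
f(n) ∈ Θ(n^4 · (log n)^3)

Compare the terms by growth order. For large n, n^a · (log n)^b dominates n^a' · (log n)^b' iff a > a', or (a = a' and b > b'). Ranking the 5 terms shows the dominant one is 9 · n^4 · (log n)^3. Hence f(n) ∈ Θ(n^4 · (log n)^3).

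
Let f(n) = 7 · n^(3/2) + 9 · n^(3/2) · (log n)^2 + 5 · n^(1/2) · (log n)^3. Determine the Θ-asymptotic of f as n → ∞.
f(n) ∈ Θ(n^(3/2) · (log n)^2)

Compare the terms by growth order. For large n, n^a · (log n)^b dominates n^a' · (log n)^b' iff a > a', or (a = a' and b > b'). Ranking the 3 terms shows the dominant one is 9 · n^(3/2) · (log n)^2. Hence f(n) ∈ Θ(n^(3/2) · (log n)^2).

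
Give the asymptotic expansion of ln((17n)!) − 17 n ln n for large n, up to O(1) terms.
ln((17n)!) − 17 n ln n = 17(ln 17 − 1) n + (1/2) ln(2π·17n) + O(1/n)

Stirling: ln((17n)!) = 17n ln(17n) − 17n + (1/2) ln(2π·17n) + O(1/n).
Since 17n ln(17n) = 17n ln n + 17n ln 17, subtracting 17n ln n cancels the n ln n term exactly. What remains is 17(ln 17 − 1) n + (1/2) ln(2π·17n) + O(1/n).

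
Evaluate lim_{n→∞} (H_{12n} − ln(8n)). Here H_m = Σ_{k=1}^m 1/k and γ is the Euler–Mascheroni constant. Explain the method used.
lim = ln(3/2) + γ

By Euler-Maclaurin, H_m = ln m + γ + O(1/m). So
  H_{12n} − ln(8n) = ln(12n) + γ − ln(8n) + O(1/n)
                       = ln(12/8) + γ + O(1/n).
Hence the limit is ln(12/8) + γ (= ln(3/2)).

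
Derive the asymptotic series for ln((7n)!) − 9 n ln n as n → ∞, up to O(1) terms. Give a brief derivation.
ln((7n)!) − 9 n ln n = −2 n ln n + 7(ln 7 − 1) n + (1/2) ln(2π·7n) + O(1/n)

Stirling: ln((7n)!) = 7n ln(7n) − 7n + (1/2) ln(2π·7n) + O(1/n).
Expand 7n ln(7n) = 7n (ln n + ln 7) = 7n ln n + 7n ln 7.
Subtract 9n ln n: leading term is (7 − 9) n ln n = −2 n ln n. The next term is 7n ln 7 − 7n = 7(ln 7 − 1) n. Then the (1/2) ln(2π·7n) correction.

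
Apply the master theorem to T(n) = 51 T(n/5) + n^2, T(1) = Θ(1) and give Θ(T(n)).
T(n) = Θ(n^(log_5 51))

Master theorem: compare f(n) = n^2 to n^(log_5 51) where log_5 51 ≈ 2.443. Since 2 < log_5 51, we have f(n) = O(n^(log_5 51 − ε)) for some ε > 0 — Case 1. Hence T(n) = Θ(n^(log_5 51)).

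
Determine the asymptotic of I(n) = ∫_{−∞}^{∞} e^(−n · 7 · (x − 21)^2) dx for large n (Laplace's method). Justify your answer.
I(n) = sqrt(π/(7n))

Here φ(x) = 7 · (x − 21)^2 has its unique minimum at x* = 21 with φ(x*) = 0 and φ''(x*) = 14. Laplace's method gives
  I(n) ~ e^(−n φ(x*)) · sqrt(2π / (n · φ''(x*))) = sqrt(2π / (14n)) = sqrt(π/(7n)).
This is exact: substituting u = (x − 21)·sqrt(7n) gives I(n) = (1/sqrt(7n)) ∫_{−∞}^{∞} e^(−u^2) du = sqrt(π/(7n)).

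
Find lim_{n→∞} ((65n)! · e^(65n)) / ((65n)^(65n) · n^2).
lim = 0

Stirling: (65n)! ~ sqrt(2π·65n) · (65n/e)^(65n). Hence
  (65n)! · e^(65n) / (65n)^(65n) ~ sqrt(2π·65n).
Dividing by n^2: sqrt(2π·65n) / n^2 = sqrt(2π·65) · n^((1−4)/2), so the expression behaves like sqrt(2π·65) · n^((1−4)/2) → 0.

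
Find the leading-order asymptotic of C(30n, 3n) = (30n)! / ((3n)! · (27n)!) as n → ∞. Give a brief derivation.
C(30n, 3n) ~ (10000000000/387420489)^(3n) · sqrt(5/(9π·3n))

Write N = 3n. Apply Stirling to each factorial:
  (10N)! ~ sqrt(2π·10N) · (10N/e)^(10N),
  N! ~ sqrt(2π N) · (N/e)^N,
  (9N)! ~ sqrt(2π·9N) · (9N/e)^(9N).
The exponential factors combine to (10N)^(10N) / (N^N · (9N)^(9N)) = 10^(10N)/9^(9N) = (10^10/9^9)^N = (10000000000/387420489)^N.
The square-root prefactors combine to sqrt(2π·10N) / (sqrt(2π N)·sqrt(2π·9N)) = sqrt(10 / (2π·9·N)) = sqrt(5/(9π·3n)).
Substituting N = 3n: C(30n, 3n) ~ (10000000000/387420489)^(3n) · sqrt(5/(9π·3n)).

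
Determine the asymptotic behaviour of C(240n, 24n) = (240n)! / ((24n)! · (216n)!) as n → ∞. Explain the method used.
C(240n, 24n) ~ (10000000000/387420489)^(24n) · sqrt(5/(9π·24n))

Write N = 24n. Apply Stirling to each factorial:
  (10N)! ~ sqrt(2π·10N) · (10N/e)^(10N),
  N! ~ sqrt(2π N) · (N/e)^N,
  (9N)! ~ sqrt(2π·9N) · (9N/e)^(9N).
The exponential factors combine to (10N)^(10N) / (N^N · (9N)^(9N)) = 10^(10N)/9^(9N) = (10^10/9^9)^N = (10000000000/387420489)^N.
The square-root prefactors combine to sqrt(2π·10N) / (sqrt(2π N)·sqrt(2π·9N)) = sqrt(10 / (2π·9·N)) = sqrt(5/(9π·24n)).
Substituting N = 24n: C(240n, 24n) ~ (10000000000/387420489)^(24n) · sqrt(5/(9π·24n)).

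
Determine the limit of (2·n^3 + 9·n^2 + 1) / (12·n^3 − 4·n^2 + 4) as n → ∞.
lim = 2/12 = 1/6

For large n the leading n^3 terms dominate both numerator and denominator. Dividing top and bottom by n^3, every other term tends to 0, leaving 2/12 = 1/6.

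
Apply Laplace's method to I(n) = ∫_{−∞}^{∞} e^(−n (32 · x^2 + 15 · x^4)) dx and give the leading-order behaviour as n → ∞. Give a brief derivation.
I(n) ~ sqrt(π/(32n))

φ(x) = 32 · x^2 + 15 · x^4 has its unique global minimum at x* = 0 (since φ'(x) = 64x + 60x^3 = 0 only at x = 0 for real x with both coefficients positive, and φ → ∞ as |x| → ∞). At x* = 0, φ(0) = 0 and φ''(0) = 64. Laplace's method then gives
  I(n) ~ sqrt(2π / (n · φ''(0))) · e^(−n φ(0)) = sqrt(2π / (64n)) = sqrt(π/(32n)).
The 15 · x^4 term contributes only at subleading order (an O(1/n) relative correction).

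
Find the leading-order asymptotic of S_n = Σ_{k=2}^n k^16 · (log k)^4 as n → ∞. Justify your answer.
S_n ~ n^17 · (log n)^4 / 17

By integral comparison, S_n = ∫_1^n x^16 · (log x)^4 dx + O(n^16 · (log n)^4). For the integral, the leading term of ∫_1^n x^16 (log x)^4 dx is n^17/17 · (log n)^4 (by repeated integration by parts; each step lowers the log-exponent and produces a relatively O(1/log n) correction). Hence S_n ~ n^17 · (log n)^4 / 17.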